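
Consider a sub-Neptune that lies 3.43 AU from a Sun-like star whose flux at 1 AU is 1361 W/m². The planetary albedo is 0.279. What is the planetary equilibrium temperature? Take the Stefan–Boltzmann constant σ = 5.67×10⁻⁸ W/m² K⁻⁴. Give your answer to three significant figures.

138 K

Flux at the orbit: S = 1361/(3.43)² = 115.7 W/m².
Averaging over the sphere, the absorbed flux is S(1−α)/4 = 20.85 W/m².
Set σT⁴ = 20.85 → T = (20.85/σ)^(1/4) = 138.5 K.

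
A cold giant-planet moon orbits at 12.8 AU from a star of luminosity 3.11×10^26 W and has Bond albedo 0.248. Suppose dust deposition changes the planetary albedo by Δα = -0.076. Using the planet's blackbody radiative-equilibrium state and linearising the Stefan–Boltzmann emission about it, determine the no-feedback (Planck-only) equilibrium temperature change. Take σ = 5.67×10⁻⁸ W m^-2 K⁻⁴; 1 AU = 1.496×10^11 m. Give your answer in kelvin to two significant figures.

1.7 K

Orbital distance: d = 12.8 AU = 1.915×10^12 m.
Flux at the orbit: S = L/(4πd²) = 3.11×10^26/(4π·(1.91×10^12)²) = 6.749 W m^-2.
Unperturbed T_e = [6.749·(1−0.248)/(4σ)]^¼ = 68.78 K.
TOA radiative forcing: ΔF = −S·Δα/4 = −6.749·(-0.076)/4 = 0.1282 W m^-2.
Planck response: λ_P = 4σT_e³ = 4·5.67×10⁻⁸·(68.78)³ = 0.07379 W m^-2/K.
ΔT₀ = ΔF/λ_P = 0.1282/0.07379 = 1.74 K.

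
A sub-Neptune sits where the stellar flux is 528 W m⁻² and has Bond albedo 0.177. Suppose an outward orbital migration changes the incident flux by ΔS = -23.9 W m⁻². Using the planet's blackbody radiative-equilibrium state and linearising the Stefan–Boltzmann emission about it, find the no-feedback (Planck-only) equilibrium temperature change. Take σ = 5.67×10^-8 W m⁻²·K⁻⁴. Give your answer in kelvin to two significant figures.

The baseline emission temperature is T_e = 209.2 K.
Only a fraction (1−α) is absorbed and it's spread over 4πR², so ΔF = (1−α)ΔS/4 = -4.917 W m⁻².
The Planck feedback parameter is 4σT_e³ = 2.077 W m⁻²/K.
Hence the no-feedback warming is ΔF/(4σT_e³) = -2.37 K.

-2.4 K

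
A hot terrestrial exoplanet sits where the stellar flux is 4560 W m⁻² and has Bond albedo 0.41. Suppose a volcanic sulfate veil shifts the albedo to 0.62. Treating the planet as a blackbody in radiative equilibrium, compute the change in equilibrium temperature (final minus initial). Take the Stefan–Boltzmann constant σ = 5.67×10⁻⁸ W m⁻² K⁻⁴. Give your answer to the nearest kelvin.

Initial: T₁ = [S(1−0.41)/(4σ)]^(1/4) = 330.0 K.
After:  T₂ = [4560·0.38/(4σ)]^(1/4) = 295.6 K.
ΔT = T₂ − T₁ = -34.37 K.

-34 K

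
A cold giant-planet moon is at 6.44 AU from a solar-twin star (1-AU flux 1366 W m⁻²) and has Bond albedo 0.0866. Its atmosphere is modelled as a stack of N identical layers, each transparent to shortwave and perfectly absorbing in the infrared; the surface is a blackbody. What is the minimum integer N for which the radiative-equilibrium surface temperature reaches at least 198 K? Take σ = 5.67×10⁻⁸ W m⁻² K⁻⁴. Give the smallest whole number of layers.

Irradiance scales as 1/d², so S = 1366 W m⁻² × (1/6.44)² = 32.94 W m⁻².
OLR = S(1−α)/4 = 7.521 W m⁻²; the top layer radiates at T_e = 107.3 K.
T_s = (N+1)^(1/4)·T_e ≥ 198 K requires N+1 ≥ (T_s/T_e)⁴ = (198/107.3)⁴ = 11.587.
So N ≥ 10.587; the smallest integer is N = 11.

11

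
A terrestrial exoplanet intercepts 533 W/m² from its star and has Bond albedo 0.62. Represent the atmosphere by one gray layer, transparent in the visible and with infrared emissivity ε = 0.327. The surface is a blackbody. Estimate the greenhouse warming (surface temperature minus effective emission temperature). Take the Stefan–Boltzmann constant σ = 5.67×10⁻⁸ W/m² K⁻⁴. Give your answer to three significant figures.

7.89 kelvin

The planet radiates to space at T_e = [S(1−α)/(4σ)]^(1/4) = 172.9 K.
Surface balance with a leaky layer gives σT_s⁴ = σT_e⁴·2/(2−ε), so T_s = T_e·[2/(2−0.327)]^(1/4) = 180.8 K.
T_s − T_e = 180.8 − 172.9 = 7.890 K.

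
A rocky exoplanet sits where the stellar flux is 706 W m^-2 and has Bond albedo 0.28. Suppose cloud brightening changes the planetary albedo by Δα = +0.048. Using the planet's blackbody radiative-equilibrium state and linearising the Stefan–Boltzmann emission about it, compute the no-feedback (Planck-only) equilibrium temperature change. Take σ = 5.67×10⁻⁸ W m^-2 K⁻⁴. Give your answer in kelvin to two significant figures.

Unperturbed T_e = [706.0·(1−0.28)/(4σ)]^¼ = 217.6 K.
ΔF = −(S/4)Δα = −(706.0/4)×(+0.048) = -8.472 W m^-2.
The Planck feedback parameter is 4σT_e³ = 2.336 W m^-2/K.
Hence the no-feedback warming is ΔF/(4σT_e³) = -3.63 K.

-3.6 K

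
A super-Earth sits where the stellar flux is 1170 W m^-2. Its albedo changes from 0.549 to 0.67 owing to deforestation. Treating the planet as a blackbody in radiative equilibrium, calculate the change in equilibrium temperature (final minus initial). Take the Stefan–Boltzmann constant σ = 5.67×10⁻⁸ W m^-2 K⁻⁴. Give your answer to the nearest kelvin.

-16 kelvin

Initial: T₁ = [S(1−0.549)/(4σ)]^(1/4) = 219.6 K.
With α = 0.67, T₂ = 203.1 K.
ΔT = T₂ − T₁ = -16.50 K.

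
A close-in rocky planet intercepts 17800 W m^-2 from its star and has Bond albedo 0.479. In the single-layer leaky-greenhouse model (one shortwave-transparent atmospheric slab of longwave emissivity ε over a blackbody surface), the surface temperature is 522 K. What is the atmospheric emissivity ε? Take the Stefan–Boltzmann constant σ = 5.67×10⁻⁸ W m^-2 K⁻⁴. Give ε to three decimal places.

TOA balance gives T_e = 449.7 K.
T_s⁴ = T_e⁴·2/(2−ε) → ε = 2 − 2(T_e/T_s)⁴ = 2 − 2·(449.7/522)⁴ = 0.8986.

0.899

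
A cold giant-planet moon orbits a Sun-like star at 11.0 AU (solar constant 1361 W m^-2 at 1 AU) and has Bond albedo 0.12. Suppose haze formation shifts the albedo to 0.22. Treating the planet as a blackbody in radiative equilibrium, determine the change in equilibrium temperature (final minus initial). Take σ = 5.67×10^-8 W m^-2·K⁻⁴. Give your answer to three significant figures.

-2.41 K

By the inverse-square law, S = 1361/11.0² = 11.25 W m^-2.
With α = 0.12, T₁ = 81.28 K.
After:  T₂ = [11.25·0.78/(4σ)]^(1/4) = 78.86 K.
Change: 78.86 − 81.28 = -2.415 K.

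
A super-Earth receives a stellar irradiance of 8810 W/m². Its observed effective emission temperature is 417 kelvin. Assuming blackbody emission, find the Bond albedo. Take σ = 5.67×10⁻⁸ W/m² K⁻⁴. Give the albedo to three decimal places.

From σT⁴ = S(1−α)/4 we invert for α: 1−α = 4σT⁴/S.
4σT⁴ = 4·5.67×10⁻⁸·(417)⁴ = 6858 W/m².
Hence α = 1 − 6858/8810 = 0.2216.

0.222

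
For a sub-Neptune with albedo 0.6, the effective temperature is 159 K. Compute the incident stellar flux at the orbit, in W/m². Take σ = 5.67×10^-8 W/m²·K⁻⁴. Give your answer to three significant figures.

362 W/m²

From S(1−α)/4 = σT⁴: S = 4σT⁴/(1−α).
The emitted flux is σT⁴ = 36.24 W/m².
So S = 4×36.24/(1−0.6) = 362.4 W/m².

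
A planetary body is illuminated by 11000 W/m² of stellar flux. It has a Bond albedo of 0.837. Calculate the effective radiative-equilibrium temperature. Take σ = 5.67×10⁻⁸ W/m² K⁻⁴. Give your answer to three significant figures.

298 K

Absorbed flux (global mean): S(1−α)/4 = 11000·0.163/4 = 448.3 W/m².
In equilibrium σT⁴ equals this, so T = 298.2 K.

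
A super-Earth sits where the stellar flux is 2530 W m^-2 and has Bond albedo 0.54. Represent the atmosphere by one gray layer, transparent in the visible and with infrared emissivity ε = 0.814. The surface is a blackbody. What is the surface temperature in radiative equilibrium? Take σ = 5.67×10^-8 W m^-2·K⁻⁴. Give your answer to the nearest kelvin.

At the top of the atmosphere, σT_e⁴ = S(1−α)/4 = 290.9 W m^-2, giving T_e = 267.6 K.
Surface balance with a leaky layer gives σT_s⁴ = σT_e⁴·2/(2−ε), so T_s = T_e·[2/(2−0.814)]^(1/4) = 305.0 K.

305 K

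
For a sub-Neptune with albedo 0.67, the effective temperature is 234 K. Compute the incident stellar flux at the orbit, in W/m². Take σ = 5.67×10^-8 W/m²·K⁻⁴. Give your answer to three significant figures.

2060 W/m²

From S(1−α)/4 = σT⁴: S = 4σT⁴/(1−α).
The emitted flux is σT⁴ = 170.0 W/m².
S = 4·170.0/0.33 = 2061 W/m².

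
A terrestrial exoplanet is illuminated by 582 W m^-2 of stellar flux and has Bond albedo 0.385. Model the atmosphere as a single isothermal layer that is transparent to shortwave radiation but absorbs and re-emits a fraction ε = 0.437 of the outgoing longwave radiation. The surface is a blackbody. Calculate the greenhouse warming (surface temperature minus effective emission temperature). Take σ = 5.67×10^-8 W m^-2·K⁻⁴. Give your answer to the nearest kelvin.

The planet radiates to space at T_e = [S(1−α)/(4σ)]^(1/4) = 199.3 K.
Surface balance with a leaky layer gives σT_s⁴ = σT_e⁴·2/(2−ε), so T_s = T_e·[2/(2−0.437)]^(1/4) = 212.0 K.
Greenhouse warming: T_s − T_e = 12.67 K.

13 kelvin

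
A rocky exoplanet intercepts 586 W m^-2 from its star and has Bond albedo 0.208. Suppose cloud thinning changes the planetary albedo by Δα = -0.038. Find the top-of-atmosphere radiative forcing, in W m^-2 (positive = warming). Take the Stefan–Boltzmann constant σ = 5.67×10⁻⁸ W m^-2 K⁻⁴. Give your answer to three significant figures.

5.57 W m^-2

TOA radiative forcing: ΔF = −S·Δα/4 = −586.0·(-0.038)/4 = 5.567 W m^-2.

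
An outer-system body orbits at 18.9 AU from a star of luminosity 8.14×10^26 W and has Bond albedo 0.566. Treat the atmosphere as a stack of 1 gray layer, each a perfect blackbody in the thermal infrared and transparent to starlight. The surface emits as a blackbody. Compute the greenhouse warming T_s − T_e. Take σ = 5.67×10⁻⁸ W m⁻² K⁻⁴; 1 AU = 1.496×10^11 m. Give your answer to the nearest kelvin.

12 K

Orbital distance: d = 18.9 AU = 2.827×10^12 m.
Flux at the orbit: S = L/(4πd²) = 8.14×10^26/(4π·(2.83×10^12)²) = 8.103 W m⁻².
The effective emission temperature is T_e = [S(1−α)/(4σ)]^¼ = 62.75 K.
T_s = (N+1)^(1/4)·T_e = 74.62 K.
Warming: T_s − T_e = 11.87 K.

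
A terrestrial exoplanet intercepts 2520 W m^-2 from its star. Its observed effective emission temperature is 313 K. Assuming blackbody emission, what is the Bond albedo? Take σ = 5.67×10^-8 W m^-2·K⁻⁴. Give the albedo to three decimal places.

Energy balance: S(1−α)/4 = σT⁴, so 1−α = 4σT⁴/S.
σT⁴ = 544.2 W m^-2, so 4σT⁴ = 2177 W m^-2.
Hence α = 1 − 2177/2520 = 0.1362.

0.136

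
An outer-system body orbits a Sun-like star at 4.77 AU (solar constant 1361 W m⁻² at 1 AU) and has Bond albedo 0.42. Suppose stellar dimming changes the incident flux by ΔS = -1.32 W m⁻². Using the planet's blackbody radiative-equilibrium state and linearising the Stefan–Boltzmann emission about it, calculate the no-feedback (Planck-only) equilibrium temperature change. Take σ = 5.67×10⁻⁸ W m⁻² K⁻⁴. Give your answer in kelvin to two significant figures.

Irradiance scales as 1/d², so S = 1361 W m⁻² × (1/4.77)² = 59.82 W m⁻².
The baseline emission temperature is T_e = 111.2 K.
ΔF = Δ[S(1−α)]/4 = (1−0.42)·-1.32/4 = -0.1914 W m⁻².
The Planck feedback parameter is 4σT_e³ = 0.3120 W m⁻²/K.
Hence the no-feedback warming is ΔF/(4σT_e³) = -0.614 K.

-0.61 kelvin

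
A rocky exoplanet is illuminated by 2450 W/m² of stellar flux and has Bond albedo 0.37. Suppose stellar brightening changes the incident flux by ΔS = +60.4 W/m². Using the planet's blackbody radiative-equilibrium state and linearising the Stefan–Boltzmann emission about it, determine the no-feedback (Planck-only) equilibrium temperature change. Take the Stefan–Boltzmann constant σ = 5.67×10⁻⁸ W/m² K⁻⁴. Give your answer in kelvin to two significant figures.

Reference equilibrium: T_e = [S(1−α)/(4σ)]^(1/4) = 287.2 K.
Only a fraction (1−α) is absorbed and it's spread over 4πR², so ΔF = (1−α)ΔS/4 = 9.513 W/m².
Planck response: λ_P = 4σT_e³ = 4·5.67×10⁻⁸·(287.2)³ = 5.374 W/m²/K.
ΔT₀ = ΔF/λ_P = 9.513/5.374 = 1.77 K.

1.8 K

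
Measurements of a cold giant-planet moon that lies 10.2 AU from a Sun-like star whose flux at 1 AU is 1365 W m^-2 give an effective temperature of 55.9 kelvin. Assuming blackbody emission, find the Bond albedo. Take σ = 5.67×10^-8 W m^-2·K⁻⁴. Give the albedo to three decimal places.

Irradiance scales as 1/d², so S = 1365 W m^-2 × (1/10.2)² = 13.12 W m^-2.
From σT⁴ = S(1−α)/4 we invert for α: 1−α = 4σT⁴/S.
4σT⁴ = 4·5.67×10⁻⁸·(55.9)⁴ = 2.215 W m^-2.
1−α = 2.215/13.12 = 0.1688, so α = 0.8312.

0.831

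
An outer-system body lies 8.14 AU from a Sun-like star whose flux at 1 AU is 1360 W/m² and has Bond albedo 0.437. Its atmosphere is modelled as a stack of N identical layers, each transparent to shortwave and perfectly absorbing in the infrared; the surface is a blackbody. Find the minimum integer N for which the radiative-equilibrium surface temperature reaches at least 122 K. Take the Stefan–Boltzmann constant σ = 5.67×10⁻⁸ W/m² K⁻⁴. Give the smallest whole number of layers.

By the inverse-square law, S = 1360/8.14² = 20.53 W/m².
Top-of-atmosphere balance: σT_e⁴ = S(1−α)/4 = 2.889 W/m² → T_e = 84.49 K.
Since T_s⁴ = (N+1)T_e⁴, we need N ≥ (T_s/T_e)⁴ − 1 = 3.348.
Rounding up, N = 4.

4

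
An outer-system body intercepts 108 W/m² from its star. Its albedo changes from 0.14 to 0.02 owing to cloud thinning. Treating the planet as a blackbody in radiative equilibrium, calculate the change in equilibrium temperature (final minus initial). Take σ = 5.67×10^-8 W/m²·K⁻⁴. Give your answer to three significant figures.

4.72 kelvin

With α = 0.14, T₁ = 142.3 K.
Final:   T₂ = [S(1−0.02)/(4σ)]^(1/4) = 147.0 K.
ΔT = T₂ − T₁ = 4.722 K.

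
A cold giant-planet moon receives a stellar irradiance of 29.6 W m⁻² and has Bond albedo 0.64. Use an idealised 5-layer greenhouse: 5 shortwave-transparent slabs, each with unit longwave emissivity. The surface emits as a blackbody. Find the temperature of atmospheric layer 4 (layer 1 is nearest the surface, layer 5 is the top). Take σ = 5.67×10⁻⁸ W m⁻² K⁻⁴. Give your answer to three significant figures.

Top-of-atmosphere balance: σT_e⁴ = S(1−α)/4 = 2.664 W m⁻² → T_e = 82.79 K.
The net upward flux σT_e⁴ is constant between every pair of levels, so T_k⁴ = (N+1−k)T_e⁴.
With k = 4: T_4 = (5+1−4)^¼·82.79 K = 98.46 K.

98.5 K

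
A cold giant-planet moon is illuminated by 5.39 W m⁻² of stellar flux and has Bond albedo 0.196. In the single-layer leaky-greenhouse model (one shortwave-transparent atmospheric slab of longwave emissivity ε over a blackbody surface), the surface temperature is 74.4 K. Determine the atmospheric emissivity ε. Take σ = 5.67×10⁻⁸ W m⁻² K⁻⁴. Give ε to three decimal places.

0.753

First, T_e = [5.390·(1−0.196)/(4σ)]^(1/4) = 66.12 K.
T_s⁴ = T_e⁴·2/(2−ε) → ε = 2 − 2(T_e/T_s)⁴ = 2 − 2·(66.12/74.4)⁴ = 0.7528.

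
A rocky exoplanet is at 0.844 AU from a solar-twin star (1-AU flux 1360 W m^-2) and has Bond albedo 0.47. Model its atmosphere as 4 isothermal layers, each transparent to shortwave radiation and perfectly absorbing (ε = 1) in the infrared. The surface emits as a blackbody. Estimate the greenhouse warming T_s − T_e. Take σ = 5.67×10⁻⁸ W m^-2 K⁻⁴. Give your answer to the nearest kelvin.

Irradiance scales as 1/d², so S = 1360 W m^-2 × (1/0.844)² = 1909 W m^-2.
Top-of-atmosphere balance: σT_e⁴ = S(1−α)/4 = 253.0 W m^-2 → T_e = 258.4 K.
Surface: T_s = (5)^¼·T_e = 386.5 K.
Warming: T_s − T_e = 128.0 K.

128 kelvin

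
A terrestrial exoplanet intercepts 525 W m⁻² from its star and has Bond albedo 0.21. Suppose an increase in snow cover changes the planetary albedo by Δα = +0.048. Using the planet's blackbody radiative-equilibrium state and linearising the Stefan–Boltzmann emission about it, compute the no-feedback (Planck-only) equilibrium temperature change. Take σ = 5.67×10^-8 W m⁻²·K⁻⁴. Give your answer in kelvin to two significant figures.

Reference equilibrium: T_e = [S(1−α)/(4σ)]^(1/4) = 206.8 K.
TOA radiative forcing: ΔF = −S·Δα/4 = −525.0·(+0.048)/4 = -6.300 W m⁻².
The Planck feedback parameter is 4σT_e³ = 2.006 W m⁻²/K.
So ΔT₀ = -6.300/2.006 = -3.14 K.

-3.1 kelvin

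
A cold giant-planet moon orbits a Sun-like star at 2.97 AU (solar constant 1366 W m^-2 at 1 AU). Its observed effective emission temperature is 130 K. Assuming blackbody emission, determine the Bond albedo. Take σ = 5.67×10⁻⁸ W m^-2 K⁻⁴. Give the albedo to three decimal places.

By the inverse-square law, S = 1366/2.97² = 154.9 W m^-2.
Rearranging the radiative balance, α = 1 − 4σT⁴/S.
σT⁴ = 16.19 W m^-2, so 4σT⁴ = 64.78 W m^-2.
Hence α = 1 − 64.78/154.9 = 0.5817.

0.582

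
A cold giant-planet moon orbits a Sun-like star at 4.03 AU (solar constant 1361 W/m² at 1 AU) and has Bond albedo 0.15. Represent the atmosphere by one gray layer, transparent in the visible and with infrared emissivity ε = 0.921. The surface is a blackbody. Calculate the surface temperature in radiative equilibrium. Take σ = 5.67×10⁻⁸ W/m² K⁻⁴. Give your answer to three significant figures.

By the inverse-square law, S = 1361/4.03² = 83.80 W/m².
The planet radiates to space at T_e = [S(1−α)/(4σ)]^(1/4) = 133.1 K.
The surface balance (absorbed SW + ε·downward IR = σT_s⁴) with T_a⁴ = T_s⁴/2 reduces to T_s = T_e·[2/(2−ε)]^¼ = 155.3 K.

155 K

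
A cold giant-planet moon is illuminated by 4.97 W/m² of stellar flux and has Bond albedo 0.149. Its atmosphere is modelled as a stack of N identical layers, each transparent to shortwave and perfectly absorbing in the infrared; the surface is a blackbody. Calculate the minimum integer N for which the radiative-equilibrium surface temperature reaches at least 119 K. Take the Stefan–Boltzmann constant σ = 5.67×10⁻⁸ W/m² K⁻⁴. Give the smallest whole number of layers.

OLR = S(1−α)/4 = 1.057 W/m²; the top layer radiates at T_e = 65.71 K.
Since T_s⁴ = (N+1)T_e⁴, we need N ≥ (T_s/T_e)⁴ − 1 = 9.753.
So N ≥ 9.753; the smallest integer is N = 10.

10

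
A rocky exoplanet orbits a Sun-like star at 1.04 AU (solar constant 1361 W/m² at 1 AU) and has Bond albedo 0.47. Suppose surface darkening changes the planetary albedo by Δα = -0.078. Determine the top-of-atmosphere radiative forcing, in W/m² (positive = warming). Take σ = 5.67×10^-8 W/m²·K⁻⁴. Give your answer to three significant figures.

By the inverse-square law, S = 1361/1.04² = 1258 W/m².
ΔF = −(S/4)Δα = −(1258/4)×(-0.078) = 24.54 W/m².

24.5 W/m²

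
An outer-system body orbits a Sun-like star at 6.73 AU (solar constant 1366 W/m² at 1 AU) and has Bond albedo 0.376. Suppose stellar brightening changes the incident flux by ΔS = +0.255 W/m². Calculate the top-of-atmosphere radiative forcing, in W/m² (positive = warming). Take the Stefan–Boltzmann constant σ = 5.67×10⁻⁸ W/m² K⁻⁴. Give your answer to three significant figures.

By the inverse-square law, S = 1366/6.73² = 30.16 W/m².
ΔF = Δ[S(1−α)]/4 = (1−0.376)·+0.255/4 = 0.03978 W/m².

0.0398 W/m²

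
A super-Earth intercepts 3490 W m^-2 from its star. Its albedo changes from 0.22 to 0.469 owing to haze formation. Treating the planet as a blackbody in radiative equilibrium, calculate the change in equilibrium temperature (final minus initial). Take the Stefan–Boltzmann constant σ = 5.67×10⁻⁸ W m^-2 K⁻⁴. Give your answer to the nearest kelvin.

Initial: T₁ = [S(1−0.22)/(4σ)]^(1/4) = 331.0 K.
Final:   T₂ = [S(1−0.469)/(4σ)]^(1/4) = 300.7 K.
ΔT = T₂ − T₁ = -30.34 K.

-30 K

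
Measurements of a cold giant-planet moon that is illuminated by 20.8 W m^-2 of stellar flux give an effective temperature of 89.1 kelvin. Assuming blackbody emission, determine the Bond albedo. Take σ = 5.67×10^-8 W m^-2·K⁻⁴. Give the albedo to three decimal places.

0.313

From σT⁴ = S(1−α)/4 we invert for α: 1−α = 4σT⁴/S.
4σT⁴ = 4·5.67×10⁻⁸·(89.1)⁴ = 14.29 W m^-2.
1−α = 14.29/20.80 = 0.6872, so α = 0.3128.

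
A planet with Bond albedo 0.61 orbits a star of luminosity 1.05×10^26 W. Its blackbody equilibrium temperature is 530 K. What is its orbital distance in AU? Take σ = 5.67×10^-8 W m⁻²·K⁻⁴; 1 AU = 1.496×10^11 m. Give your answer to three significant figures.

Energy balance gives S = 4σT⁴/(1−α) = 45890 W m⁻².
From L = 4πd²S, d = √(1.05×10^26/(4π·45890)) = 1.349×10^10 m = 0.09020 AU.

0.0902 AU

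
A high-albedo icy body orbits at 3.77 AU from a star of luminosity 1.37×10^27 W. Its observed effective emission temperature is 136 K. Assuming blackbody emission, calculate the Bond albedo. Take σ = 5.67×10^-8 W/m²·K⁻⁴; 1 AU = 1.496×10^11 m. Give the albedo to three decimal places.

0.774

d = 3.77 × 1.496×10^11 m = 5.640×10^11 m.
Spreading L over a sphere of radius d: S = 1.37×10^27/(4π·5.64×10^11²) = 342.7 W/m².
Rearranging the radiative balance, α = 1 − 4σT⁴/S.
σT⁴ = 19.40 W/m², so 4σT⁴ = 77.59 W/m².
1−α = 77.59/342.7 = 0.2264, so α = 0.7736.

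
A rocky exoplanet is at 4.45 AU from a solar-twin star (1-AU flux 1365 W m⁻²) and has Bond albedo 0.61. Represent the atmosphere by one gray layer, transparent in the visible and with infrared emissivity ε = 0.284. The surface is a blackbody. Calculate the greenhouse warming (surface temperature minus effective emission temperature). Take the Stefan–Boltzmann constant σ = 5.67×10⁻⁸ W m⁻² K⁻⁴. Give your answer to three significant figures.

Irradiance scales as 1/d², so S = 1365 W m⁻² × (1/4.45)² = 68.93 W m⁻².
At the top of the atmosphere, σT_e⁴ = S(1−α)/4 = 6.721 W m⁻², giving T_e = 104.3 K.
The surface balance (absorbed SW + ε·downward IR = σT_s⁴) with T_a⁴ = T_s⁴/2 reduces to T_s = T_e·[2/(2−ε)]^¼ = 108.4 K.
T_s − T_e = 108.4 − 104.3 = 4.072 K.

4.07 kelvin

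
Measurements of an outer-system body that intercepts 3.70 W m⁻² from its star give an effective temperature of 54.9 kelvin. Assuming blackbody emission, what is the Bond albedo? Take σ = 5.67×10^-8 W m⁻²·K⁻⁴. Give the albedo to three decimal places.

Rearranging the radiative balance, α = 1 − 4σT⁴/S.
σT⁴ = 0.5151 W m⁻², so 4σT⁴ = 2.060 W m⁻².
Hence α = 1 − 2.060/3.700 = 0.4432.

0.443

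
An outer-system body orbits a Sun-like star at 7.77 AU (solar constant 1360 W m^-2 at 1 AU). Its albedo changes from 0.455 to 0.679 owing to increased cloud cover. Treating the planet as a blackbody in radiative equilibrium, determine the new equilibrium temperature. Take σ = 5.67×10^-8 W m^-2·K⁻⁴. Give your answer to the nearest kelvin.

75 kelvin

By the inverse-square law, S = 1360/7.77² = 22.53 W m^-2.
T₂ = [S(1−α₂)/(4σ)]^(1/4) = [22.53·0.321/(4σ)]^(1/4) = 75.14 K.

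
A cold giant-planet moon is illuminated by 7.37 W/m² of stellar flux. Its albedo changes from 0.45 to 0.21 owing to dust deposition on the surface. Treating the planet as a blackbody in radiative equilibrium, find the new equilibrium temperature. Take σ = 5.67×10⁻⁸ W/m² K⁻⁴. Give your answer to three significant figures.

New equilibrium: T₂ = [(1−0.21)·7.370/(4σ)]^(1/4) = 71.18 K.

71.2 kelvin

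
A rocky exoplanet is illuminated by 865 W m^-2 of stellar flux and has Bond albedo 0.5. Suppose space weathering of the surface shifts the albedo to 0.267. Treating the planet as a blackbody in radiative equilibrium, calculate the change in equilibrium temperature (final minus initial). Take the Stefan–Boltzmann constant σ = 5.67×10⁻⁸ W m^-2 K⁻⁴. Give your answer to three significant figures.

Initial: T₁ = [S(1−0.5)/(4σ)]^(1/4) = 209.0 K.
After:  T₂ = [865.0·0.733/(4σ)]^(1/4) = 229.9 K.
Change: 229.9 − 209.0 = 20.97 K.

21.0 kelvin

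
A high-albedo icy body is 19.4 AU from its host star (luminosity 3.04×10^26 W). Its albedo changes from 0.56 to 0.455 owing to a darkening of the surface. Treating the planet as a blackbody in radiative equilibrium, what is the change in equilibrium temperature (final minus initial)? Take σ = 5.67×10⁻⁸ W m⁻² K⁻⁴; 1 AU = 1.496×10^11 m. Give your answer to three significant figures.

d = 19.4 × 1.496×10^11 m = 2.902×10^12 m.
S = L/(4πd²) = 2.872 W m⁻².
Before: T₁ = [2.872·0.44/(4σ)]^(1/4) = 48.58 K.
Final:   T₂ = [S(1−0.455)/(4σ)]^(1/4) = 51.26 K.
Change: 51.26 − 48.58 = 2.670 K.

2.67 K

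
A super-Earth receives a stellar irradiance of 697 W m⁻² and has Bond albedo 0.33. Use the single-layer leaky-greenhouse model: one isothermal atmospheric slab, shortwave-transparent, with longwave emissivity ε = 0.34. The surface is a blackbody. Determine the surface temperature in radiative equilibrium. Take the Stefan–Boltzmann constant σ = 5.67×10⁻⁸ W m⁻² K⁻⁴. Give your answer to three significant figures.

223 kelvin

At the top of the atmosphere, σT_e⁴ = S(1−α)/4 = 116.7 W m⁻², giving T_e = 213.0 K.
Surface balance with a leaky layer gives σT_s⁴ = σT_e⁴·2/(2−ε), so T_s = T_e·[2/(2−0.34)]^(1/4) = 223.2 K.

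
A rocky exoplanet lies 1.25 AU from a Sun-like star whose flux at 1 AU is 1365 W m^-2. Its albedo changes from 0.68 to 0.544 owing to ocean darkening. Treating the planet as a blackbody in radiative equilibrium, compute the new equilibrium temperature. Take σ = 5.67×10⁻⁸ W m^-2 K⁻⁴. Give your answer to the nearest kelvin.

Flux at the orbit: S = 1365/(1.25)² = 873.6 W m^-2.
T₂ = [S(1−α₂)/(4σ)]^(1/4) = [873.6·0.456/(4σ)]^(1/4) = 204.7 K.

205 K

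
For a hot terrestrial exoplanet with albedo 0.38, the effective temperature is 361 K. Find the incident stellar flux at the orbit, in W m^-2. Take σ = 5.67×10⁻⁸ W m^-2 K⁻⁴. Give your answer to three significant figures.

Invert the energy balance for S: S = 4σT⁴/(1−α).
The emitted flux is σT⁴ = 963.0 W m^-2.
So S = 4×963.0/(1−0.38) = 6213 W m^-2.

6210 W m^-2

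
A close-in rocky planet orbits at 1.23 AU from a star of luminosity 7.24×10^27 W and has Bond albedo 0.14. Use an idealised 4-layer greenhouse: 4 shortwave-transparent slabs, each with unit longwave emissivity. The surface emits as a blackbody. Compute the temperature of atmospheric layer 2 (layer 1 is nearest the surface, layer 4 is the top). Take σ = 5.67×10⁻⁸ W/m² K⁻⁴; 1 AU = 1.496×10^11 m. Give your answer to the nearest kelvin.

Orbital distance: d = 1.23 AU = 1.840×10^11 m.
S = L/(4πd²) = 17020 W/m².
The effective emission temperature is T_e = [S(1−α)/(4σ)]^¼ = 504.0 K.
Each opaque layer satisfies 2T_j⁴ = T_{j−1}⁴ + T_{j+1}⁴, giving T_k⁴ = (N+1−k)T_e⁴.
With k = 2: T_2 = (4+1−2)^¼·504.0 K = 663.3 K.

663 K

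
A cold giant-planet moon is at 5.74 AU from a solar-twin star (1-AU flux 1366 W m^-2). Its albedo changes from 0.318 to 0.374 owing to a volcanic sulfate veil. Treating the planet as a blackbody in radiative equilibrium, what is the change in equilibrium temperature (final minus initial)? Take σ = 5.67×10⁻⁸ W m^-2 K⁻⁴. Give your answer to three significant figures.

By the inverse-square law, S = 1366/5.74² = 41.46 W m^-2.
Initial: T₁ = [S(1−0.318)/(4σ)]^(1/4) = 105.7 K.
Final:   T₂ = [S(1−0.374)/(4σ)]^(1/4) = 103.4 K.
ΔT = T₂ − T₁ = -2.239 K.

-2.24 K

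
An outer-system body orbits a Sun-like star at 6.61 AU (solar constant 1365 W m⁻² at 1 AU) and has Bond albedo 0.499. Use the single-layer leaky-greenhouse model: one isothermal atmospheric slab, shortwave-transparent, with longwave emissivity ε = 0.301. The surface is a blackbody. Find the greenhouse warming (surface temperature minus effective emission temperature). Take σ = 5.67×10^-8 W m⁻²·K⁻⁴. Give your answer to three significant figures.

Irradiance scales as 1/d², so S = 1365 W m⁻² × (1/6.61)² = 31.24 W m⁻².
Effective emission temperature (TOA balance): σT_e⁴ = S(1−α)/4 = 3.913 W m⁻² → T_e = 91.14 K.
Surface balance with a leaky layer gives σT_s⁴ = σT_e⁴·2/(2−ε), so T_s = T_e·[2/(2−0.301)]^(1/4) = 94.94 K.
The atmosphere warms the surface by 3.793 K.

3.79 kelvin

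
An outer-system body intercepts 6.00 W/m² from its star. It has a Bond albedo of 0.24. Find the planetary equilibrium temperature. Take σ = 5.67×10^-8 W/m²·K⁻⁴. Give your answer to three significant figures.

67.0 kelvin

Averaging over the sphere, the absorbed flux is S(1−α)/4 = 1.140 W/m².
Balancing against σT⁴: T = (1.140/5.67×10⁻⁸)^(1/4) = 66.96 K.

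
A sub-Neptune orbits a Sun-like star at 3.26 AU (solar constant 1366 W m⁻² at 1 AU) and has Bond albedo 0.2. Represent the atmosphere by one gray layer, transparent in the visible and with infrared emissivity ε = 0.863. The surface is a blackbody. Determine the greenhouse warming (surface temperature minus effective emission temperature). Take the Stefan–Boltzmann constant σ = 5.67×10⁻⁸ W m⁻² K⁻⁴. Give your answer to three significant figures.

Irradiance scales as 1/d², so S = 1366 W m⁻² × (1/3.26)² = 128.5 W m⁻².
At the top of the atmosphere, σT_e⁴ = S(1−α)/4 = 25.71 W m⁻², giving T_e = 145.9 K.
For a single slab of emissivity ε, T_s⁴ = 2T_e⁴/(2−ε); thus T_s = 145.9·(1.759)^(1/4) = 168.0 K.
Greenhouse warming: T_s − T_e = 22.13 K.

22.1 K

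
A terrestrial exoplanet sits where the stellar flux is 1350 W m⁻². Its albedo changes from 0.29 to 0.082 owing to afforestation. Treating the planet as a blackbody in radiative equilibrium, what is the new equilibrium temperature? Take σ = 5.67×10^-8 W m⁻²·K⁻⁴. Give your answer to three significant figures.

272 K

New equilibrium: T₂ = [(1−0.082)·1350/(4σ)]^(1/4) = 271.9 K.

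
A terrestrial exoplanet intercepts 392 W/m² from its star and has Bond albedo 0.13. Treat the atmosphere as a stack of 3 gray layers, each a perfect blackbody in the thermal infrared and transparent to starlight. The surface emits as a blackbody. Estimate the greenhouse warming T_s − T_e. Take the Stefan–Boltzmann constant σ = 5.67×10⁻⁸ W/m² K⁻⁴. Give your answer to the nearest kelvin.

OLR = S(1−α)/4 = 85.26 W/m²; the top layer radiates at T_e = 196.9 K.
Surface: T_s = (4)^¼·T_e = 278.5 K.
Warming: T_s − T_e = 81.57 K.

82 kelvin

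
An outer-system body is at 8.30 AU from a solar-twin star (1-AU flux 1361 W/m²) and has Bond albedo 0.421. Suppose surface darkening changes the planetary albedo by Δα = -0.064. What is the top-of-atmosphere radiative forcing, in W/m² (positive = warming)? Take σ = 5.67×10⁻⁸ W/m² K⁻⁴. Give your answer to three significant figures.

0.316 W/m²

Flux at the orbit: S = 1361/(8.30)² = 19.76 W/m².
The change in absorbed flux is Δ[S(1−α)/4] = −SΔα/4 = 0.3161 W/m².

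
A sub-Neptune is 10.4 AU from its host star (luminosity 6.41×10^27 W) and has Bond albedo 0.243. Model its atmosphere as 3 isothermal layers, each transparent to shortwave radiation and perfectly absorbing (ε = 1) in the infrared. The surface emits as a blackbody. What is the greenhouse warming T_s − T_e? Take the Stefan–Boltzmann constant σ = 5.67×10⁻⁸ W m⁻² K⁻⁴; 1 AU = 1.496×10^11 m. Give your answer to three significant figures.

67.5 K

Orbital distance: d = 10.4 AU = 1.556×10^12 m.
S = L/(4πd²) = 210.7 W m⁻².
Top-of-atmosphere balance: σT_e⁴ = S(1−α)/4 = 39.88 W m⁻² → T_e = 162.9 K.
T_s = (N+1)^(1/4)·T_e = 230.3 K.
So the greenhouse effect raises the surface by 230.3 − 162.9 = 67.46 K.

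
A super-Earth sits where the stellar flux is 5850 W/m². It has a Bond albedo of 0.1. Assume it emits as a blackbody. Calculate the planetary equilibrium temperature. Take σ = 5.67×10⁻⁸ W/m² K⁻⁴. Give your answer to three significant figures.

390 K

The planet absorbs (1−α)S over its disc πR² and re-emits over 4πR², so the mean absorbed flux is (1−0.1)·5850/4 = 1316 W/m².
In equilibrium σT⁴ equals this, so T = 390.3 K.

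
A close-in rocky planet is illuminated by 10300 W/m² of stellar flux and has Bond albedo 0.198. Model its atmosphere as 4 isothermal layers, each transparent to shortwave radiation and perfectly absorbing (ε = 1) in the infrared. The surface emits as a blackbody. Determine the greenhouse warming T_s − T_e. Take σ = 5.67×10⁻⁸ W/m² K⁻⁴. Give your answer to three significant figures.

The effective emission temperature is T_e = [S(1−α)/(4σ)]^¼ = 436.9 K.
Surface: T_s = (5)^¼·T_e = 653.3 K.
Warming: T_s − T_e = 216.4 K.

216 K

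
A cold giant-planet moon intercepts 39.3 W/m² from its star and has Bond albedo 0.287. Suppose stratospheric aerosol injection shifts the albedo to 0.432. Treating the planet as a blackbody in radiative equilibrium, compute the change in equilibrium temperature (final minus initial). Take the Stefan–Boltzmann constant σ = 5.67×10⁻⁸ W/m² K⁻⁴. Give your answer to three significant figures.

-5.83 K

Before: T₁ = [39.30·0.713/(4σ)]^(1/4) = 105.4 K.
Final:   T₂ = [S(1−0.432)/(4σ)]^(1/4) = 99.60 K.
ΔT = T₂ − T₁ = -5.825 K.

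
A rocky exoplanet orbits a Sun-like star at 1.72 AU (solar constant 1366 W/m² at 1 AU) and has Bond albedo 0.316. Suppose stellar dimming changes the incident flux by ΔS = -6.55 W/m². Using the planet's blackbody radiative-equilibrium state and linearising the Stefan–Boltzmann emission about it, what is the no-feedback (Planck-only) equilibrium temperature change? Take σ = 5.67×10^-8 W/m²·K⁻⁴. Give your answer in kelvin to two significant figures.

-0.69 K

Irradiance scales as 1/d², so S = 1366 W/m² × (1/1.72)² = 461.7 W/m².
Unperturbed T_e = [461.7·(1−0.316)/(4σ)]^¼ = 193.2 K.
ΔF = Δ[S(1−α)]/4 = (1−0.316)·-6.55/4 = -1.120 W/m².
The Planck feedback parameter is 4σT_e³ = 1.635 W/m²/K.
ΔT₀ = ΔF/λ_P = -1.120/1.635 = -0.685 K.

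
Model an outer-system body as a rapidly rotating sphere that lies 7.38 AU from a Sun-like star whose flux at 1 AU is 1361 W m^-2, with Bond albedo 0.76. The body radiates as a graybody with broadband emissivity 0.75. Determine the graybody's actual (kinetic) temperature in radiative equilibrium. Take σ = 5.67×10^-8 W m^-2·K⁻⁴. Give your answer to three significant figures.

Flux at the orbit: S = 1361/(7.38)² = 24.99 W m^-2.
The planet absorbs (1−α)S over its disc πR² and re-emits over 4πR², so the mean absorbed flux is (1−0.76)·24.99/4 = 1.499 W m^-2.
Equating to εσT⁴ with ε = 0.75: T = (1.499/0.75σ)^(1/4) = 77.06 K.

77.1 kelvin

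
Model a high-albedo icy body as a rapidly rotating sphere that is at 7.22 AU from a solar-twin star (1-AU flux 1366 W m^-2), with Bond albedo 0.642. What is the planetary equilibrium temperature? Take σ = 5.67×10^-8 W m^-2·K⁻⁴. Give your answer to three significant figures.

80.2 K

Irradiance scales as 1/d², so S = 1366 W m^-2 × (1/7.22)² = 26.20 W m^-2.
Absorbed flux (global mean): S(1−α)/4 = 26.20·0.358/4 = 2.345 W m^-2.
Set σT⁴ = 2.345 → T = (2.345/σ)^(1/4) = 80.20 K.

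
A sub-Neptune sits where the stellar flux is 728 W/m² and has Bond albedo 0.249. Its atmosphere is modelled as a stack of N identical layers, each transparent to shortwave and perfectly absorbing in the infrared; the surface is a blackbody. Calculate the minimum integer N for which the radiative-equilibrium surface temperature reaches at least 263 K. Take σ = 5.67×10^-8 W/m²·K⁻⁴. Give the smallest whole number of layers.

1

The effective emission temperature is T_e = [S(1−α)/(4σ)]^¼ = 221.6 K.
Since T_s⁴ = (N+1)T_e⁴, we need N ≥ (T_s/T_e)⁴ − 1 = 0.985.
The minimum whole number is N = 1.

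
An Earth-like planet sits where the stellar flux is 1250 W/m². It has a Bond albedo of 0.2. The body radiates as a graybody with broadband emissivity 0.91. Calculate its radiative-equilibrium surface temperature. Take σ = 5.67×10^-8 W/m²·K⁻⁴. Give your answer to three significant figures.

Absorbed flux (global mean): S(1−α)/4 = 1250·0.8/4 = 250.0 W/m².
Equating to εσT⁴ with ε = 0.91: T = (250.0/0.91σ)^(1/4) = 263.8 K.

264 K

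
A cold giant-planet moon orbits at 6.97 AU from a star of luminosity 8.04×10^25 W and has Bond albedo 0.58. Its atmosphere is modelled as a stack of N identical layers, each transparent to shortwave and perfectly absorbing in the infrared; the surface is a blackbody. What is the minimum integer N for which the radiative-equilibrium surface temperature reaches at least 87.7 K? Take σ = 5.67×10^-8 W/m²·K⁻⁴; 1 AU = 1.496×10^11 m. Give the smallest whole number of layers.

5

d = 6.97 × 1.496×10^11 m = 1.043×10^12 m.
S = L/(4πd²) = 5.885 W/m².
OLR = S(1−α)/4 = 0.6179 W/m²; the top layer radiates at T_e = 57.46 K.
Need (N+1)T_e⁴ ≥ T_s⁴, i.e. N+1 ≥ (87.7/57.46)⁴ = 5.428.
The minimum whole number is N = 5.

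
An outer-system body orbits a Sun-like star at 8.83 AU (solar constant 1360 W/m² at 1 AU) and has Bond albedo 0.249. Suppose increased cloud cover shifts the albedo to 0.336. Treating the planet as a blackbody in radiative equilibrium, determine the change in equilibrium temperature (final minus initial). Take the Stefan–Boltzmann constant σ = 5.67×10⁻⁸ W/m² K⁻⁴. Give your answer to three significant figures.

-2.64 K

Flux at the orbit: S = 1360/(8.83)² = 17.44 W/m².
Initial: T₁ = [S(1−0.249)/(4σ)]^(1/4) = 87.18 K.
With α = 0.336, T₂ = 84.53 K.
Change: 84.53 − 87.18 = -2.643 K.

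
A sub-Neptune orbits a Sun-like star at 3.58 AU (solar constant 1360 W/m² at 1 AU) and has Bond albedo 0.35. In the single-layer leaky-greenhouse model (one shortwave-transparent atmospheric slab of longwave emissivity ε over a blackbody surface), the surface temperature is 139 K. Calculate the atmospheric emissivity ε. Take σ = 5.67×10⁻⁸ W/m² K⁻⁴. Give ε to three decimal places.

0.371

Irradiance scales as 1/d², so S = 1360 W/m² × (1/3.58)² = 106.1 W/m².
Effective temperature: T_e = [S(1−α)/(4σ)]^(1/4) = 132.1 K.
Inverting T_s⁴ = 2T_e⁴/(2−ε): (T_e/T_s)⁴ = 0.8147, so ε = 2(1 − 0.8147) = 0.3707.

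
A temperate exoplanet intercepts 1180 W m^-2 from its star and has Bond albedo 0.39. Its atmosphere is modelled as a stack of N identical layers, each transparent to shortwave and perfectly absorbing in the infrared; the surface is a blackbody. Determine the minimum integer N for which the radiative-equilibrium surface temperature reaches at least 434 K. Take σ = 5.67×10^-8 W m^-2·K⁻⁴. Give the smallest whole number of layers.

11

The effective emission temperature is T_e = [S(1−α)/(4σ)]^¼ = 237.4 K.
Need (N+1)T_e⁴ ≥ T_s⁴, i.e. N+1 ≥ (434/237.4)⁴ = 11.179.
So N ≥ 10.179; the smallest integer is N = 11.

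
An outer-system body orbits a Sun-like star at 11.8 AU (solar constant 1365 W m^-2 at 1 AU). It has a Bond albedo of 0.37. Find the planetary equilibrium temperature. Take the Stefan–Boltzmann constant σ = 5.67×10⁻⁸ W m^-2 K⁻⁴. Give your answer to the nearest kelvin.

72 K

Flux at the orbit: S = 1365/(11.8)² = 9.803 W m^-2.
Absorbed flux (global mean): S(1−α)/4 = 9.803·0.63/4 = 1.544 W m^-2.
Balancing against σT⁴: T = (1.544/5.67×10⁻⁸)^(1/4) = 72.24 K.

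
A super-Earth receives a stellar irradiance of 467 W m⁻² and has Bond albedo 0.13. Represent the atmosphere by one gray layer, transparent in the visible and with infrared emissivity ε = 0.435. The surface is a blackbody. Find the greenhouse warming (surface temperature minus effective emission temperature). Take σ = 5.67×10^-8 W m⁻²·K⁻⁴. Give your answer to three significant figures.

13.0 K

At the top of the atmosphere, σT_e⁴ = S(1−α)/4 = 101.6 W m⁻², giving T_e = 205.7 K.
The surface balance (absorbed SW + ε·downward IR = σT_s⁴) with T_a⁴ = T_s⁴/2 reduces to T_s = T_e·[2/(2−ε)]^¼ = 218.7 K.
The atmosphere warms the surface by 13.01 K.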